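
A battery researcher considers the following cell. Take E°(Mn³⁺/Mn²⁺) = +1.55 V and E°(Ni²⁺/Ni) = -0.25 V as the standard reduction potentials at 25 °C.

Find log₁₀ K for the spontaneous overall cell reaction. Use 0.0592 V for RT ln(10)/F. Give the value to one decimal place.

60.8

Cathode: Mn³⁺/Mn²⁺; anode: Ni²⁺/Ni. E°cell = +1.80 V, n = 2.
log K = nE°cell / 0.0592 = (2)(+1.80) / 0.0592 = 60.8.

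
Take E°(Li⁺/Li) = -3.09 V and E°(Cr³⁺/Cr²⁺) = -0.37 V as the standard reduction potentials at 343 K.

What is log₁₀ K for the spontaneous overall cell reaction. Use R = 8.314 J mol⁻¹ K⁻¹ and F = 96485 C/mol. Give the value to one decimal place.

Cathode: Cr³⁺/Cr²⁺; anode: Li⁺/Li. E°cell = (-0.37) − (-3.09) = +2.72 V, with n = 1.
ΔG° = −nFE° = −RT ln K, so ln K = nFE°/(RT) = (1)(96485)(+2.72) / ((8.314)(343)) = 92.029.
log₁₀ K = 92.029 / ln 10 = 40.0.

40.0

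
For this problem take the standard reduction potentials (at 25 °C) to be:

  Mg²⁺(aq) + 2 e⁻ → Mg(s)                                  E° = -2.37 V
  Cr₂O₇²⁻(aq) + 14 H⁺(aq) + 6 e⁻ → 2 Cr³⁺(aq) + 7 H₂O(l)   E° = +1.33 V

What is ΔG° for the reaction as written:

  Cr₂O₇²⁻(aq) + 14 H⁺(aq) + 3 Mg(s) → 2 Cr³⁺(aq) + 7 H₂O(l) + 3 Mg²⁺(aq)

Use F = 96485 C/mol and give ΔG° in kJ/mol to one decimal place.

-2142.0 kJ/mol

As written, Cr₂O₇²⁻/Cr³⁺ is reduced (cathode) and Mg²⁺/Mg is oxidised (anode), so E°cell = (+1.33) − (-2.37) = +3.70 V.
Balancing electrons gives n = 6.
ΔG° = −nFE° = −(6)(96485)(+3.70) = -2,141,967 J = -2142.0 kJ/mol.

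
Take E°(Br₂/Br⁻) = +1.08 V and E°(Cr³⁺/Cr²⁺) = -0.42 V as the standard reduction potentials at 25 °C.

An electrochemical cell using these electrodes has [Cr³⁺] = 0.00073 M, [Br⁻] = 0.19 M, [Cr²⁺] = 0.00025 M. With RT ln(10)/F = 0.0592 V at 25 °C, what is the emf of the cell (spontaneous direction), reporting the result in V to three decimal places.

Br₂/Br⁻ is the cathode (higher E°), Cr³⁺/Cr²⁺ the anode: E°cell = +1.08 − (-0.42) = +1.50 V, n = 2.
Overall: Br₂(l) + 2 Cr²⁺(aq) → 2 Br⁻(aq) + 2 Cr³⁺(aq)
Q = [Br⁻]^2·[Cr³⁺]^2 / ([Cr²⁺]^2); log Q = -0.512.
E = E° − (0.0592/n) log Q = +1.50 − (0.0592/2)(-0.512) = +1.515 V.

+1.515 V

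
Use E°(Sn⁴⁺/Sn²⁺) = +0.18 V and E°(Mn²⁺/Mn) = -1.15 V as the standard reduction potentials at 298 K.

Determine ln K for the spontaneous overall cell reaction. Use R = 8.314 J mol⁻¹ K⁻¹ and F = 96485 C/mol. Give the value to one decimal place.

Cathode: Sn⁴⁺/Sn²⁺; anode: Mn²⁺/Mn. E°cell = (+0.18) − (-1.15) = +1.33 V, with n = 2.
ΔG° = −nFE° = −RT ln K, so ln K = nFE°/(RT) = (2)(96485)(+1.33) / ((8.314)(298)) = 103.589.

103.6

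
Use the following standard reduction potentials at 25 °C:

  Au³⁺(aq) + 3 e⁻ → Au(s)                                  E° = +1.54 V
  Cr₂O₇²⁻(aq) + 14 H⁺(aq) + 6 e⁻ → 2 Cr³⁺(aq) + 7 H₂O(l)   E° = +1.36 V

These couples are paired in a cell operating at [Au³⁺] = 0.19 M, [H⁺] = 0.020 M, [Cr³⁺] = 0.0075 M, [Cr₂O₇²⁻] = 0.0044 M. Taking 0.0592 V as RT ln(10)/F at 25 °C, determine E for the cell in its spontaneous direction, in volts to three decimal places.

+0.382 V

Au³⁺/Au is the cathode (higher E°), Cr₂O₇²⁻/Cr³⁺ the anode: E°cell = +1.54 − (+1.36) = +0.18 V, n = 6.
Overall: 2 Au³⁺(aq) + 2 Cr³⁺(aq) + 7 H₂O(l) → 2 Au(s) + Cr₂O₇²⁻(aq) + 14 H⁺(aq)
Q = [Cr₂O₇²⁻]·[H⁺]^14 / ([Au³⁺]^2·[Cr³⁺]^2); log Q = -20.450.
E = E° − (0.0592/n) log Q = +0.18 − (0.0592/6)(-20.450) = +0.382 V.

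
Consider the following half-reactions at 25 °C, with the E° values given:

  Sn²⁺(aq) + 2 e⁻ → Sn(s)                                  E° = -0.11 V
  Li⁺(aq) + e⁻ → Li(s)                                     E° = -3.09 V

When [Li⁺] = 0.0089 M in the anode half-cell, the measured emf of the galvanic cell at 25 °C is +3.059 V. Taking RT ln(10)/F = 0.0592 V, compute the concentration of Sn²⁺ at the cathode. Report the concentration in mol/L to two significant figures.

Sn²⁺/Sn is the cathode, Li⁺/Li the anode: E°cell = +2.98 V, n = 2.
Overall reaction: Sn²⁺(aq) + 2 Li(s) → Sn(s) + 2 Li⁺(aq); Q = [Li⁺]^2/[Sn²⁺]^1.
From E = E° − (0.0592/n) log Q: log Q = (E° − E)·n/0.0592 = (+2.98 − (+3.059))·2/0.0592 = -2.6689.
So 1·log[Sn²⁺] = 2·log(0.0089) − log Q = -4.1012 − (-2.6689) = -1.4323; [Sn²⁺] = 10^(-1.4323) ≈ 0.037 M.

0.037 M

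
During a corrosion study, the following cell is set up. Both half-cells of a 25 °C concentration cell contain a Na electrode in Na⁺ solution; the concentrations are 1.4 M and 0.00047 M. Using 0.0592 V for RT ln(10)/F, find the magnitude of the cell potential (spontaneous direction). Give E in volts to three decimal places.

+0.206 V

For a concentration cell E°cell = 0. The 1.4 M side is the cathode (reduction is favoured where [Na⁺] is higher).
With n = 1, E = −(0.0592/1) log([Na⁺]ₐₙ/[Na⁺]꜀ₐₜ) = −(0.0592/1) log(0.00047/1.4) = −(0.0592/1)(-3.474) = +0.206 V.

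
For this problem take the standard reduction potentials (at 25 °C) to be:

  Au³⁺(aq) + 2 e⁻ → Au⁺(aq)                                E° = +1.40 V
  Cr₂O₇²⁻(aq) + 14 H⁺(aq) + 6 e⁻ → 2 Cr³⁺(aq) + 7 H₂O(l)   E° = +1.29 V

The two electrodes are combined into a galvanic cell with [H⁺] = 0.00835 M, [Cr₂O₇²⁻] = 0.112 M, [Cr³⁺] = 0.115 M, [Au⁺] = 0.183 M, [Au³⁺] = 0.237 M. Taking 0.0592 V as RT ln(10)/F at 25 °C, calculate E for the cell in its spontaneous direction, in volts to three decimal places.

+0.391 V

Au³⁺/Au⁺ is the cathode (higher E°), Cr₂O₇²⁻/Cr³⁺ the anode: E°cell = +1.40 − (+1.29) = +0.11 V, n = 6.
Overall: 3 Au³⁺(aq) + 2 Cr³⁺(aq) + 7 H₂O(l) → 3 Au⁺(aq) + Cr₂O₇²⁻(aq) + 14 H⁺(aq)
Q = [Au⁺]^3·[Cr₂O₇²⁻]·[H⁺]^14 / ([Au³⁺]^3·[Cr³⁺]^2); log Q = -28.505.
E = E° − (0.0592/n) log Q = +0.11 − (0.0592/6)(-28.505) = +0.391 V.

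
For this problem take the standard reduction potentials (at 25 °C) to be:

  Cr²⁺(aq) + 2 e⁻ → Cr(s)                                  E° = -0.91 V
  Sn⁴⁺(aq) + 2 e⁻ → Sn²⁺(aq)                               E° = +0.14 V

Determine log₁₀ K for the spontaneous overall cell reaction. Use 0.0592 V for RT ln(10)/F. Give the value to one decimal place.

35.5

Cathode: Sn⁴⁺/Sn²⁺; anode: Cr²⁺/Cr. E°cell = +1.05 V, n = 2.
log K = nE°cell / 0.0592 = (2)(+1.05) / 0.0592 = 35.5.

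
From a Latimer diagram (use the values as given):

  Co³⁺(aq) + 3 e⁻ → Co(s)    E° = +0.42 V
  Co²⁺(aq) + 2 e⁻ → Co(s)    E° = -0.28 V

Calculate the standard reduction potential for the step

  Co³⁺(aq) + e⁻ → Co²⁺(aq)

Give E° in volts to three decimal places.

Sequential free energies add, so n₃E°₃ = n₁E°₁ + n₂E°₂.
With n₃ = 3, and the known step contributing 2×(-0.28) V, the unknown satisfies 1·E° = 3×(+0.42) − 2×(-0.28) = +1.820.
E° = +1.820 / 1 = +1.820 V.

+1.820 V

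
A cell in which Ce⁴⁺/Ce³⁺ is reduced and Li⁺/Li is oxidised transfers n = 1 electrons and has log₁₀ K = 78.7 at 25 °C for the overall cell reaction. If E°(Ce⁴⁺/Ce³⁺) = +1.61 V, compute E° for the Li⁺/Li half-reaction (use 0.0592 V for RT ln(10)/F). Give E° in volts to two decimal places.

-3.05 V

E°cell = (0.0592/n)·log K = (0.0592/1)(78.7) = +4.659 V.
Since Ce⁴⁺/Ce³⁺ is the cathode and Li⁺/Li the anode, E°cell = E°(Ce⁴⁺/Ce³⁺) − E°(Li⁺/Li).
So E°(Li⁺/Li) = E°(Ce⁴⁺/Ce³⁺) − E°cell = (+1.61) − (+4.659) = -3.05 V.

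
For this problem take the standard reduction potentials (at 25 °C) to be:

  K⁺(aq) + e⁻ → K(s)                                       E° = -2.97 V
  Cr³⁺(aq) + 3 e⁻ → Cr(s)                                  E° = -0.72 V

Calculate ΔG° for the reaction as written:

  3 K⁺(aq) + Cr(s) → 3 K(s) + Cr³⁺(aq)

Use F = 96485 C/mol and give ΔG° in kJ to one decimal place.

+651.3 kJ

As written, K⁺/K is reduced (cathode) and Cr³⁺/Cr is oxidised (anode), so E°cell = (-2.97) − (-0.72) = -2.25 V.
Balancing electrons gives n = 3.
ΔG° = −nFE° = −(3)(96485)(-2.25) = 651,274 J = +651.3 kJ.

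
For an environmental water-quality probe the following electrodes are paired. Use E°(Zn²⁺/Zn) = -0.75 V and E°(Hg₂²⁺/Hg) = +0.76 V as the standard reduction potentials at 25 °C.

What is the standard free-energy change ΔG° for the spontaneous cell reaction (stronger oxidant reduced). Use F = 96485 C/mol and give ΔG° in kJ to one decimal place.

-291.4 kJ

Hg₂²⁺/Hg (E° = +0.76 V) is the cathode; Zn²⁺/Zn (E° = -0.75 V) is the anode, so E°cell = +1.51 V.
Balancing electrons gives n = 2 (lcm of 2 and 2).
ΔG° = −nFE° = −(2)(96485)(+1.51) = -291,385 J = -291.4 kJ.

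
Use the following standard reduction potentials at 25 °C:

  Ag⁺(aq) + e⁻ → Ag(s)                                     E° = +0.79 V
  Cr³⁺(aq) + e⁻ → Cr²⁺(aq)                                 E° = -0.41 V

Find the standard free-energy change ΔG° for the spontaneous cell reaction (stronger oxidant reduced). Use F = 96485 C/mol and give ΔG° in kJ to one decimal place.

Ag⁺/Ag (E° = +0.79 V) is the cathode; Cr³⁺/Cr²⁺ (E° = -0.41 V) is the anode, so E°cell = +1.20 V.
Balancing electrons gives n = 1 (lcm of 1 and 1).
ΔG° = −nFE° = −(1)(96485)(+1.20) = -115,782 J = -115.8 kJ.

-115.8 kJ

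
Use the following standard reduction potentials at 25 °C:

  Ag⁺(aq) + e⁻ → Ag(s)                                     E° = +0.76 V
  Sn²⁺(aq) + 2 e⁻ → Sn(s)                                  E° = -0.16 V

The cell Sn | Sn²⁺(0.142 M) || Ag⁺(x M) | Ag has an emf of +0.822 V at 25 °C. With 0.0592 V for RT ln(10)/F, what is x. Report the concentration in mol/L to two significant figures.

0.0083 M

Ag⁺/Ag is the cathode, Sn²⁺/Sn the anode: E°cell = +0.92 V, n = 2.
Overall reaction: 2 Ag⁺(aq) + Sn(s) → 2 Ag(s) + Sn²⁺(aq); Q = [Sn²⁺]^1/[Ag⁺]^2.
From E = E° − (0.0592/n) log Q: log Q = (E° − E)·n/0.0592 = (+0.92 − (+0.822))·2/0.0592 = 3.3108.
So 2·log[Ag⁺] = 1·log(0.142) − log Q = -0.8477 − (3.3108) = -4.1585; log[Ag⁺] = -4.1585 / 2 = -2.0793; [Ag⁺] = 10^(-2.0793) ≈ 0.0083 M.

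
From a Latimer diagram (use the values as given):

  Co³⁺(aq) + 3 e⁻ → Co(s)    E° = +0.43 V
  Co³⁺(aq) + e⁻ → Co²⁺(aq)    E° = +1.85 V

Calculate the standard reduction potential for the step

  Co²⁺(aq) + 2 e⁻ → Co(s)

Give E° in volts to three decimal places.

Sequential free energies add, so n₃E°₃ = n₁E°₁ + n₂E°₂.
With n₃ = 3, and the known step contributing 1×(+1.85) V, the unknown satisfies 2·E° = 3×(+0.43) − 1×(+1.85) = -0.560.
E° = -0.560 / 2 = -0.280 V.

-0.280 V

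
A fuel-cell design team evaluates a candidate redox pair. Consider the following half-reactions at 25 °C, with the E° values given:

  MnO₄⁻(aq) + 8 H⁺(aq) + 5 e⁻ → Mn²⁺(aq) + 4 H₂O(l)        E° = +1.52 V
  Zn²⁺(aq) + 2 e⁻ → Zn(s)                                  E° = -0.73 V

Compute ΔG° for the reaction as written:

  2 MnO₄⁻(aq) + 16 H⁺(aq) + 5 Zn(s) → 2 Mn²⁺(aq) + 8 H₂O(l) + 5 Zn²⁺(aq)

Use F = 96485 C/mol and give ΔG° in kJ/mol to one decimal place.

-2170.9 kJ/mol

As written, MnO₄⁻/Mn²⁺ is reduced (cathode) and Zn²⁺/Zn is oxidised (anode), so E°cell = (+1.52) − (-0.73) = +2.25 V.
Balancing electrons gives n = 10.
ΔG° = −nFE° = −(10)(96485)(+2.25) = -2,170,912 J = -2170.9 kJ/mol.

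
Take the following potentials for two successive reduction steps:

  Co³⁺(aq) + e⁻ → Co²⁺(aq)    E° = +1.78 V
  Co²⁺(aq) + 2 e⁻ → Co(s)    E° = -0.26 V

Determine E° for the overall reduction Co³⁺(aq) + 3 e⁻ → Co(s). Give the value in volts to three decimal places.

+0.420 V

Since ΔG° = −nFE° is additive over sequential reductions, n₃E°₃ = n₁E°₁ + n₂E°₂.
E°₃ = (1×+1.78 + 2×-0.26) / 3 = (+1.260) / 3 = +0.420 V.
Simply averaging or adding the two E° values would be wrong; the electron-weighted sum is required.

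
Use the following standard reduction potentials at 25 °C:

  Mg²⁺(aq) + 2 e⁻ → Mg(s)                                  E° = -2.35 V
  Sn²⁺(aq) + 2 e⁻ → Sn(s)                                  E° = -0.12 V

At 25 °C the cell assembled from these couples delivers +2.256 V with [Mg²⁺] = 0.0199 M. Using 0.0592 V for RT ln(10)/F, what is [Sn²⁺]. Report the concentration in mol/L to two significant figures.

0.15 M

Sn²⁺/Sn is the cathode, Mg²⁺/Mg the anode: E°cell = +2.23 V, n = 2.
Overall reaction: Sn²⁺(aq) + Mg(s) → Sn(s) + Mg²⁺(aq); Q = [Mg²⁺]^1/[Sn²⁺]^1.
From E = E° − (0.0592/n) log Q: log Q = (E° − E)·n/0.0592 = (+2.23 − (+2.256))·2/0.0592 = -0.8784.
So 1·log[Sn²⁺] = 1·log(0.0199) − log Q = -1.7011 − (-0.8784) = -0.8227; [Sn²⁺] = 10^(-0.8227) ≈ 0.15 M.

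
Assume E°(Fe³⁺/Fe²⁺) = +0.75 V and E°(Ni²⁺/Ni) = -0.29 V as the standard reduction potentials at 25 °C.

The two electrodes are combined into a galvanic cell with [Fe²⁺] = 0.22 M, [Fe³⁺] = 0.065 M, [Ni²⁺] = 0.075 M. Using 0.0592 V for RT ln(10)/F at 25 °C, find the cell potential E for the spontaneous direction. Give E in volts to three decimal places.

+1.042 V

Fe³⁺/Fe²⁺ is the cathode (higher E°), Ni²⁺/Ni the anode: E°cell = +0.75 − (-0.29) = +1.04 V, n = 2.
Overall: 2 Fe³⁺(aq) + Ni(s) → 2 Fe²⁺(aq) + Ni²⁺(aq)
Q = [Fe²⁺]^2·[Ni²⁺] / ([Fe³⁺]^2); log Q = -0.066.
E = E° − (0.0592/n) log Q = +1.04 − (0.0592/2)(-0.066) = +1.042 V.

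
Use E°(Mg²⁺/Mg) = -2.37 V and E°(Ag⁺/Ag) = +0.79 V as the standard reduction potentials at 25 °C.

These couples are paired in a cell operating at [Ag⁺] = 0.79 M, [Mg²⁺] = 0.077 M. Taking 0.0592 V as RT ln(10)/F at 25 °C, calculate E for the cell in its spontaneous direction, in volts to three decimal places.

Ag⁺/Ag is the cathode (higher E°), Mg²⁺/Mg the anode: E°cell = +0.79 − (-2.37) = +3.16 V, n = 2.
Overall: 2 Ag⁺(aq) + Mg(s) → 2 Ag(s) + Mg²⁺(aq)
Q = [Mg²⁺] / ([Ag⁺]^2); log Q = -0.909.
E = E° − (0.0592/n) log Q = +3.16 − (0.0592/2)(-0.909) = +3.187 V.

+3.187 V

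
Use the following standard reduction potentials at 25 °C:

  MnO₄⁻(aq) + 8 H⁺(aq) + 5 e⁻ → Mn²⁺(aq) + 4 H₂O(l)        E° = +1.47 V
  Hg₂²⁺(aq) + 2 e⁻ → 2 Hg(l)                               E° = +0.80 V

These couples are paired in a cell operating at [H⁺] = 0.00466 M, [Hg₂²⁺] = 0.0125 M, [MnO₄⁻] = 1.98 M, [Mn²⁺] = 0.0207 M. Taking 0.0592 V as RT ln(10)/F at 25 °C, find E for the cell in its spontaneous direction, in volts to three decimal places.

+0.529 V

MnO₄⁻/Mn²⁺ is the cathode (higher E°), Hg₂²⁺/Hg the anode: E°cell = +1.47 − (+0.80) = +0.67 V, n = 10.
Overall: 2 MnO₄⁻(aq) + 16 H⁺(aq) + 10 Hg(l) → 2 Mn²⁺(aq) + 8 H₂O(l) + 5 Hg₂²⁺(aq)
Q = [Mn²⁺]^2·[Hg₂²⁺]^5 / ([MnO₄⁻]^2·[H⁺]^16); log Q = 23.829.
E = E° − (0.0592/n) log Q = +0.67 − (0.0592/10)(23.829) = +0.529 V.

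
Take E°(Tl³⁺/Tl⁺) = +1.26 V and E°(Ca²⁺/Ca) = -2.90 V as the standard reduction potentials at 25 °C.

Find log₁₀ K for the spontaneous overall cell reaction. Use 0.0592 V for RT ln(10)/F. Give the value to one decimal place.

140.5

Cathode: Tl³⁺/Tl⁺; anode: Ca²⁺/Ca. E°cell = +4.16 V, n = 2.
log K = nE°cell / 0.0592 = (2)(+4.16) / 0.0592 = 140.5.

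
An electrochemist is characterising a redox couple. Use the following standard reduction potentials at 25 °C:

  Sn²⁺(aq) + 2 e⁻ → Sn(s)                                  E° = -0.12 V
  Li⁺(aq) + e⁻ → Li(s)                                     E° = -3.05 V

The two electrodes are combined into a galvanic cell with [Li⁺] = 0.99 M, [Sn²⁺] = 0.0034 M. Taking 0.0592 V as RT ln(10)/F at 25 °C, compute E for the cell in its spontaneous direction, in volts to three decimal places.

+2.857 V

Sn²⁺/Sn is the cathode (higher E°), Li⁺/Li the anode: E°cell = -0.12 − (-3.05) = +2.93 V, n = 2.
Overall: Sn²⁺(aq) + 2 Li(s) → Sn(s) + 2 Li⁺(aq)
Q = [Li⁺]^2 / ([Sn²⁺]); log Q = 2.460.
E = E° − (0.0592/n) log Q = +2.93 − (0.0592/2)(2.460) = +2.857 V.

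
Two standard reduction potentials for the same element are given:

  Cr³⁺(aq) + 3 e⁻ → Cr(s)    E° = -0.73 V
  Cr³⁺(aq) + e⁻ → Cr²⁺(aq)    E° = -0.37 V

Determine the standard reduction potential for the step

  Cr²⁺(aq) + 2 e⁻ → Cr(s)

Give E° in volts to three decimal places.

-0.910 V

Sequential free energies add, so n₃E°₃ = n₁E°₁ + n₂E°₂.
With n₃ = 3, and the known step contributing 1×(-0.37) V, the unknown satisfies 2·E° = 3×(-0.73) − 1×(-0.37) = -1.820.
E° = -1.820 / 2 = -0.910 V.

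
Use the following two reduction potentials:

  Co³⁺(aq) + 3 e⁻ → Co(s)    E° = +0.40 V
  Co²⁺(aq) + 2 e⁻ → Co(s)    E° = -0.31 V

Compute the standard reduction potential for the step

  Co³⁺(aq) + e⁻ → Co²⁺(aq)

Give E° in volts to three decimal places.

+1.820 V

Sequential free energies add, so n₃E°₃ = n₁E°₁ + n₂E°₂.
With n₃ = 3, and the known step contributing 2×(-0.31) V, the unknown satisfies 1·E° = 3×(+0.40) − 2×(-0.31) = +1.820.
E° = +1.820 / 1 = +1.820 V.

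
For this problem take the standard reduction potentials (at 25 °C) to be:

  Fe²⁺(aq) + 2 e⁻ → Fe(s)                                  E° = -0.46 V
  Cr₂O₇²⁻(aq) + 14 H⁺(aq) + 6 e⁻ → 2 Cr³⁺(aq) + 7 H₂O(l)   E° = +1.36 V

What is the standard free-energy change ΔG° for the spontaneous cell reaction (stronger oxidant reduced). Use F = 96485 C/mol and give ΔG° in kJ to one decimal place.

-1053.6 kJ

Cr₂O₇²⁻/Cr³⁺ (E° = +1.36 V) is the cathode; Fe²⁺/Fe (E° = -0.46 V) is the anode, so E°cell = +1.82 V.
Balancing electrons gives n = 6 (lcm of 6 and 2).
ΔG° = −nFE° = −(6)(96485)(+1.82) = -1,053,616 J = -1053.6 kJ.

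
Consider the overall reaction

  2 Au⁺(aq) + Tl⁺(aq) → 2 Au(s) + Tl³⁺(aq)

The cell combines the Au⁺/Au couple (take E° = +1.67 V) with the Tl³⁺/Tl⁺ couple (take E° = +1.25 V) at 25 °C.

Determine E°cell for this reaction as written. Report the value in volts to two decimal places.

The Au⁺/Au couple has the higher reduction potential, so it is the cathode; Tl³⁺/Tl⁺ is oxidised at the anode.
E°cell = E°(cathode) − E°(anode) = (+1.67) − (+1.25) = +0.42 V.

+0.42 V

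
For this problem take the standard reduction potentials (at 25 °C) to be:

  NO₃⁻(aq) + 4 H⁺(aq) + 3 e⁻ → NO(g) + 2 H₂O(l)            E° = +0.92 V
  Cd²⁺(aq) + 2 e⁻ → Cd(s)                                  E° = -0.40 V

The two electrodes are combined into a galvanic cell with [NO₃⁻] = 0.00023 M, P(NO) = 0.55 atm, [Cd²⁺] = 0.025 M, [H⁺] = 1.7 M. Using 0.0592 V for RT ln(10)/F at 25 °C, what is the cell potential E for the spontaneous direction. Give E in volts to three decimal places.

NO₃⁻/NO is the cathode (higher E°), Cd²⁺/Cd the anode: E°cell = +0.92 − (-0.40) = +1.32 V, n = 6.
Overall: 2 NO₃⁻(aq) + 8 H⁺(aq) + 3 Cd(s) → 2 NO(g) + 4 H₂O(l) + 3 Cd²⁺(aq)
Q = P(NO)^2·[Cd²⁺]^3 / ([NO₃⁻]^2·[H⁺]^8); log Q = 0.107.
E = E° − (0.0592/n) log Q = +1.32 − (0.0592/6)(0.107) = +1.319 V.

+1.319 V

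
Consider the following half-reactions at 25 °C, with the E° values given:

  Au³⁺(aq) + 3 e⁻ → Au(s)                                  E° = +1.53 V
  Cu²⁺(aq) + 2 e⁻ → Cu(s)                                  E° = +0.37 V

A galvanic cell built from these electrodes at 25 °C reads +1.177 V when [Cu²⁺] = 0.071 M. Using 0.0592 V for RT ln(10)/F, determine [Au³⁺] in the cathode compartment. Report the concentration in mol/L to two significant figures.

Au³⁺/Au is the cathode, Cu²⁺/Cu the anode: E°cell = +1.16 V, n = 6.
Overall reaction: 2 Au³⁺(aq) + 3 Cu(s) → 2 Au(s) + 3 Cu²⁺(aq); Q = [Cu²⁺]^3/[Au³⁺]^2.
From E = E° − (0.0592/n) log Q: log Q = (E° − E)·n/0.0592 = (+1.16 − (+1.177))·6/0.0592 = -1.7230.
So 2·log[Au³⁺] = 3·log(0.071) − log Q = -3.4462 − (-1.7230) = -1.7232; log[Au³⁺] = -1.7232 / 2 = -0.8616; [Au³⁺] = 10^(-0.8616) ≈ 0.14 M.

0.14 M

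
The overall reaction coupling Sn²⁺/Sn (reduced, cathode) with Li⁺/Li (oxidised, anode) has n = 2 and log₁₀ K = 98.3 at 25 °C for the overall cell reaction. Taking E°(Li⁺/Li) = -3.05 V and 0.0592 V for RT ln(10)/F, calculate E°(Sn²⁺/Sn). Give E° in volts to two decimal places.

-0.14 V

E°cell = (0.0592/n)·log K = (0.0592/2)(98.3) = +2.910 V.
Since Sn²⁺/Sn is the cathode and Li⁺/Li the anode, E°cell = E°(Sn²⁺/Sn) − E°(Li⁺/Li).
So E°(Sn²⁺/Sn) = E°cell + E°(Li⁺/Li) = +2.910 + (-3.05) = -0.14 V.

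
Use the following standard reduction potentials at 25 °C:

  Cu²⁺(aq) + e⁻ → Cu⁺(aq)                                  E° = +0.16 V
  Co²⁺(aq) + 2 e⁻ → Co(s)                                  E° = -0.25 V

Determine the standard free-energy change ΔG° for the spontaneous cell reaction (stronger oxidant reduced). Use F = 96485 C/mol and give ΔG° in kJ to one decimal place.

-79.1 kJ

Cu²⁺/Cu⁺ (E° = +0.16 V) is the cathode; Co²⁺/Co (E° = -0.25 V) is the anode, so E°cell = +0.41 V.
Balancing electrons gives n = 2 (lcm of 1 and 2).
ΔG° = −nFE° = −(2)(96485)(+0.41) = -79,118 J = -79.1 kJ.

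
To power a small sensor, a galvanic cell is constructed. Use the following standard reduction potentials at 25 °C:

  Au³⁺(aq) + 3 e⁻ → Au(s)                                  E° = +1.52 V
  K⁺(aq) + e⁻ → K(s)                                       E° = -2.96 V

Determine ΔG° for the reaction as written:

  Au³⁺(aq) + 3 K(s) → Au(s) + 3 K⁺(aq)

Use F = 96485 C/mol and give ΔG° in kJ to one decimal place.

As written, Au³⁺/Au is reduced (cathode) and K⁺/K is oxidised (anode), so E°cell = (+1.52) − (-2.96) = +4.48 V.
Balancing electrons gives n = 3.
ΔG° = −nFE° = −(3)(96485)(+4.48) = -1,296,758 J = -1296.8 kJ.

-1296.8 kJ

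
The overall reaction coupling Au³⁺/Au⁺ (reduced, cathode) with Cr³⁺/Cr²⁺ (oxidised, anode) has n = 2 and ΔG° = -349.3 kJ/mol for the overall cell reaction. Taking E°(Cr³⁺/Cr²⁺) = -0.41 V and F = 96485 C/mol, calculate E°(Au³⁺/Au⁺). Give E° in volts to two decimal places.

E°cell = −ΔG°/(nF) = −(-349.3×10³)/((2)(96485)) = +1.810 V.
Since Au³⁺/Au⁺ is the cathode and Cr³⁺/Cr²⁺ the anode, E°cell = E°(Au³⁺/Au⁺) − E°(Cr³⁺/Cr²⁺).
So E°(Au³⁺/Au⁺) = E°cell + E°(Cr³⁺/Cr²⁺) = +1.810 + (-0.41) = +1.40 V.

+1.40 V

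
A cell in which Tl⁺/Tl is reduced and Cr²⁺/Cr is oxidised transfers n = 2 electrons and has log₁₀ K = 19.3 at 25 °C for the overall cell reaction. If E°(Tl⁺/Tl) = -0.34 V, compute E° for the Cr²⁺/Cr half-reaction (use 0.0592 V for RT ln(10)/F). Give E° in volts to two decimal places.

E°cell = (0.0592/n)·log K = (0.0592/2)(19.3) = +0.571 V.
Since Tl⁺/Tl is the cathode and Cr²⁺/Cr the anode, E°cell = E°(Tl⁺/Tl) − E°(Cr²⁺/Cr).
So E°(Cr²⁺/Cr) = E°(Tl⁺/Tl) − E°cell = (-0.34) − (+0.571) = -0.91 V.

-0.91 V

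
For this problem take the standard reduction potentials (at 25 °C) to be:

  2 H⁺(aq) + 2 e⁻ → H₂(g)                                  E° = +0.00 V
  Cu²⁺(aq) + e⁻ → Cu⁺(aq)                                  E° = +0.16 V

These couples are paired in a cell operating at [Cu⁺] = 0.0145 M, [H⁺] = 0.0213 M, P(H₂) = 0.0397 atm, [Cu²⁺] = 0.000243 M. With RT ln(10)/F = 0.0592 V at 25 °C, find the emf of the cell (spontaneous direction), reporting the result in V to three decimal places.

+0.112 V

Cu²⁺/Cu⁺ is the cathode (higher E°), H⁺/H₂ the anode: E°cell = +0.16 − (+0.00) = +0.16 V, n = 2.
Overall: 2 Cu²⁺(aq) + H₂(g) → 2 Cu⁺(aq) + 2 H⁺(aq)
Q = [Cu⁺]^2·[H⁺]^2 / ([Cu²⁺]^2·P(H₂)); log Q = 1.609.
E = E° − (0.0592/n) log Q = +0.16 − (0.0592/2)(1.609) = +0.112 V.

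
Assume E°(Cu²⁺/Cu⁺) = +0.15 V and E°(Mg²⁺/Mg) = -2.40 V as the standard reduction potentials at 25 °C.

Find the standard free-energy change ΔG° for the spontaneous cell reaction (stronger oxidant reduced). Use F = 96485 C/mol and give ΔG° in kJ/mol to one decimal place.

Cu²⁺/Cu⁺ (E° = +0.15 V) is the cathode; Mg²⁺/Mg (E° = -2.40 V) is the anode, so E°cell = +2.55 V.
Balancing electrons gives n = 2 (lcm of 1 and 2).
ΔG° = −nFE° = −(2)(96485)(+2.55) = -492,073 J = -492.1 kJ/mol.

-492.1 kJ/mol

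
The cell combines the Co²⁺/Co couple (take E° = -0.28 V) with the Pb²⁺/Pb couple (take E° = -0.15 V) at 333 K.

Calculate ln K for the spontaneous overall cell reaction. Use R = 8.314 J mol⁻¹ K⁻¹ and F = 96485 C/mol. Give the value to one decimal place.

Cathode: Pb²⁺/Pb; anode: Co²⁺/Co. E°cell = (-0.15) − (-0.28) = +0.13 V, with n = 2.
ΔG° = −nFE° = −RT ln K, so ln K = nFE°/(RT) = (2)(96485)(+0.13) / ((8.314)(333)) = 9.061.

9.1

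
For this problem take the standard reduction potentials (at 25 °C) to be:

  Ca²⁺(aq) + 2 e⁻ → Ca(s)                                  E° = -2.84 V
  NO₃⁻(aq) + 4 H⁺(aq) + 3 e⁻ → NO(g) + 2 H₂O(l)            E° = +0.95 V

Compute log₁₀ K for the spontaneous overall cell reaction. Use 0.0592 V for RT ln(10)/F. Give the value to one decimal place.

384.1

Cathode: NO₃⁻/NO; anode: Ca²⁺/Ca. E°cell = +3.79 V, n = 6.
log K = nE°cell / 0.0592 = (6)(+3.79) / 0.0592 = 384.1.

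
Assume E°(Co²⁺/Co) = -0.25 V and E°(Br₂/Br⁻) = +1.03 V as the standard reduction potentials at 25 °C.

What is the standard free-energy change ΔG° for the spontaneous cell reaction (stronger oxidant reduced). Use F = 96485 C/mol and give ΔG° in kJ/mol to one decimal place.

-247.0 kJ/mol

Br₂/Br⁻ (E° = +1.03 V) is the cathode; Co²⁺/Co (E° = -0.25 V) is the anode, so E°cell = +1.28 V.
Balancing electrons gives n = 2 (lcm of 2 and 2).
ΔG° = −nFE° = −(2)(96485)(+1.28) = -247,002 J = -247.0 kJ/mol.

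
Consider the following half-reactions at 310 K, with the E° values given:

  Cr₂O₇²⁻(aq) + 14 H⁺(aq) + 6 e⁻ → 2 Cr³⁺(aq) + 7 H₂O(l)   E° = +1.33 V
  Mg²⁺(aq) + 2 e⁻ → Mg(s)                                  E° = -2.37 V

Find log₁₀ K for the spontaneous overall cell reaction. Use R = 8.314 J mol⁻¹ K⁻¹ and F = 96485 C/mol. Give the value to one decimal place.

360.9

Cathode: Cr₂O₇²⁻/Cr³⁺; anode: Mg²⁺/Mg. E°cell = (+1.33) − (-2.37) = +3.70 V, with n = 6.
ΔG° = −nFE° = −RT ln K, so ln K = nFE°/(RT) = (6)(96485)(+3.70) / ((8.314)(310)) = 831.077.
log₁₀ K = 831.077 / ln 10 = 360.9.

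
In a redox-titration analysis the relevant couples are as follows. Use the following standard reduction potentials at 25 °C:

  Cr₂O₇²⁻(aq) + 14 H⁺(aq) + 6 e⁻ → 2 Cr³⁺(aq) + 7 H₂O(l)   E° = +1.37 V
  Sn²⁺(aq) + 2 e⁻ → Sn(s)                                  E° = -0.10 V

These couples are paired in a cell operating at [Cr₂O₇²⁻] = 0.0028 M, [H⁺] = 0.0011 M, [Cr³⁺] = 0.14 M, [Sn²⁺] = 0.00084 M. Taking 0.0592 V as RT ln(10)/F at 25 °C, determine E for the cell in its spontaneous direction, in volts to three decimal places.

Cr₂O₇²⁻/Cr³⁺ is the cathode (higher E°), Sn²⁺/Sn the anode: E°cell = +1.37 − (-0.10) = +1.47 V, n = 6.
Overall: Cr₂O₇²⁻(aq) + 14 H⁺(aq) + 3 Sn(s) → 2 Cr³⁺(aq) + 7 H₂O(l) + 3 Sn²⁺(aq)
Q = [Cr³⁺]^2·[Sn²⁺]^3 / ([Cr₂O₇²⁻]·[H⁺]^14); log Q = 33.038.
E = E° − (0.0592/n) log Q = +1.47 − (0.0592/6)(33.038) = +1.144 V.

+1.144 V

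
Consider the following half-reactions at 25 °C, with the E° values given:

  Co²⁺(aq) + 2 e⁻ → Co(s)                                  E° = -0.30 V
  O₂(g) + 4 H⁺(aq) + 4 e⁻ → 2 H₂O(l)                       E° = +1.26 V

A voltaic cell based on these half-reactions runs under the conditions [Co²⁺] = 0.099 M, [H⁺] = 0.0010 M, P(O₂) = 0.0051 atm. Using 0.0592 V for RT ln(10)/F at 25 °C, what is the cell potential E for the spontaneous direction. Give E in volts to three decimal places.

+1.378 V

O₂/H₂O is the cathode (higher E°), Co²⁺/Co the anode: E°cell = +1.26 − (-0.30) = +1.56 V, n = 4.
Overall: O₂(g) + 4 H⁺(aq) + 2 Co(s) → 2 H₂O(l) + 2 Co²⁺(aq)
Q = [Co²⁺]^2 / (P(O₂)·[H⁺]^4); log Q = 12.284.
E = E° − (0.0592/n) log Q = +1.56 − (0.0592/4)(12.284) = +1.378 V.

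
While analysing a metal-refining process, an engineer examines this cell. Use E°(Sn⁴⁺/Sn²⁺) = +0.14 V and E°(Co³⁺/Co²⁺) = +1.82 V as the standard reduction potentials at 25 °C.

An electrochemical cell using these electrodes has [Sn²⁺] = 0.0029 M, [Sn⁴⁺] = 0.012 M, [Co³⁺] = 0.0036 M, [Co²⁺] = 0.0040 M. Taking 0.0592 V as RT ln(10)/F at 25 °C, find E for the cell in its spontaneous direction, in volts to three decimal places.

Co³⁺/Co²⁺ is the cathode (higher E°), Sn⁴⁺/Sn²⁺ the anode: E°cell = +1.82 − (+0.14) = +1.68 V, n = 2.
Overall: 2 Co³⁺(aq) + Sn²⁺(aq) → 2 Co²⁺(aq) + Sn⁴⁺(aq)
Q = [Co²⁺]^2·[Sn⁴⁺] / ([Co³⁺]^2·[Sn²⁺]); log Q = 0.708.
E = E° − (0.0592/n) log Q = +1.68 − (0.0592/2)(0.708) = +1.659 V.

+1.659 V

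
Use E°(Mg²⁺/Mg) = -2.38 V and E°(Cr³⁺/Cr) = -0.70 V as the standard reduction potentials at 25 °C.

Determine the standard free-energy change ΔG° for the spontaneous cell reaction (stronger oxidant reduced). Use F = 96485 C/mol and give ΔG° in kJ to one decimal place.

-972.6 kJ

Cr³⁺/Cr (E° = -0.70 V) is the cathode; Mg²⁺/Mg (E° = -2.38 V) is the anode, so E°cell = +1.68 V.
Balancing electrons gives n = 6 (lcm of 3 and 2).
ΔG° = −nFE° = −(6)(96485)(+1.68) = -972,569 J = -972.6 kJ.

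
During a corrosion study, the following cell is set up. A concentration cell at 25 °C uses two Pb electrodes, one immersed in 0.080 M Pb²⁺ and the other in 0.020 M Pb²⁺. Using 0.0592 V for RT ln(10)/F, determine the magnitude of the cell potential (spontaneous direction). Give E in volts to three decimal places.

+0.018 V

For a concentration cell E°cell = 0. The 0.080 M side is the cathode (reduction is favoured where [Pb²⁺] is higher).
With n = 2, E = −(0.0592/2) log([Pb²⁺]ₐₙ/[Pb²⁺]꜀ₐₜ) = −(0.0592/2) log(0.02/0.08) = −(0.0592/2)(-0.602) = +0.018 V.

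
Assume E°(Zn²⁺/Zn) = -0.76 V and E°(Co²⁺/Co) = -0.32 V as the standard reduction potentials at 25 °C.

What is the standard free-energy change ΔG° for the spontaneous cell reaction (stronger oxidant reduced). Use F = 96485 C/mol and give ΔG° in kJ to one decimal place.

-84.9 kJ

Co²⁺/Co (E° = -0.32 V) is the cathode; Zn²⁺/Zn (E° = -0.76 V) is the anode, so E°cell = +0.44 V.
Balancing electrons gives n = 2 (lcm of 2 and 2).
ΔG° = −nFE° = −(2)(96485)(+0.44) = -84,907 J = -84.9 kJ.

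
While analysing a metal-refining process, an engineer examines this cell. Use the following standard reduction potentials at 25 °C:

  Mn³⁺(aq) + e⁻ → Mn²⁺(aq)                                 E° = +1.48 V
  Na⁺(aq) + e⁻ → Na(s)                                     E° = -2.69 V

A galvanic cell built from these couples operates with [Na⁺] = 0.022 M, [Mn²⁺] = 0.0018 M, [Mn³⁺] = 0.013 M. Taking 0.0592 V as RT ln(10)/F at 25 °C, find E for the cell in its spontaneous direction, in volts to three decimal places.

Mn³⁺/Mn²⁺ is the cathode (higher E°), Na⁺/Na the anode: E°cell = +1.48 − (-2.69) = +4.17 V, n = 1.
Overall: Mn³⁺(aq) + Na(s) → Mn²⁺(aq) + Na⁺(aq)
Q = [Mn²⁺]·[Na⁺] / ([Mn³⁺]); log Q = -2.516.
E = E° − (0.0592/n) log Q = +4.17 − (0.0592/1)(-2.516) = +4.319 V.

+4.319 V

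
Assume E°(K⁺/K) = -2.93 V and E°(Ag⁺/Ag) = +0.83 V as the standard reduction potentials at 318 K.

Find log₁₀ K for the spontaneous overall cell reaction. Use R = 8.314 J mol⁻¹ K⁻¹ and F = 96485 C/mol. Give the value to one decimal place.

Cathode: Ag⁺/Ag; anode: K⁺/K. E°cell = (+0.83) − (-2.93) = +3.76 V, with n = 1.
ΔG° = −nFE° = −RT ln K, so ln K = nFE°/(RT) = (1)(96485)(+3.76) / ((8.314)(318)) = 137.218.
log₁₀ K = 137.218 / ln 10 = 59.6.

59.6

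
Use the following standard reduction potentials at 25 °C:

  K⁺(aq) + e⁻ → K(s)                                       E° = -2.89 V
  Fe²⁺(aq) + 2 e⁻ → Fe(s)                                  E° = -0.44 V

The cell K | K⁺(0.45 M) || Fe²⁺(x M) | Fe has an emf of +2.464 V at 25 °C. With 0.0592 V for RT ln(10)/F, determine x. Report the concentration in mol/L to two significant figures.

0.60 M

Fe²⁺/Fe is the cathode, K⁺/K the anode: E°cell = +2.45 V, n = 2.
Overall reaction: Fe²⁺(aq) + 2 K(s) → Fe(s) + 2 K⁺(aq); Q = [K⁺]^2/[Fe²⁺]^1.
From E = E° − (0.0592/n) log Q: log Q = (E° − E)·n/0.0592 = (+2.45 − (+2.464))·2/0.0592 = -0.4730.
So 1·log[Fe²⁺] = 2·log(0.45) − log Q = -0.6936 − (-0.4730) = -0.2206; [Fe²⁺] = 10^(-0.2206) ≈ 0.60 M.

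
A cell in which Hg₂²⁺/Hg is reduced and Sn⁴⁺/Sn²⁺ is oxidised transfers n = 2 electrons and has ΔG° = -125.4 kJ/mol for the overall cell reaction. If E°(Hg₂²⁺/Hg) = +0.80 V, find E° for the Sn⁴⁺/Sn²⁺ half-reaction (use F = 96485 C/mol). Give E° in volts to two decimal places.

E°cell = −ΔG°/(nF) = −(-125.4×10³)/((2)(96485)) = +0.650 V.
Since Hg₂²⁺/Hg is the cathode and Sn⁴⁺/Sn²⁺ the anode, E°cell = E°(Hg₂²⁺/Hg) − E°(Sn⁴⁺/Sn²⁺).
So E°(Sn⁴⁺/Sn²⁺) = E°(Hg₂²⁺/Hg) − E°cell = (+0.80) − (+0.650) = +0.15 V.

+0.15 V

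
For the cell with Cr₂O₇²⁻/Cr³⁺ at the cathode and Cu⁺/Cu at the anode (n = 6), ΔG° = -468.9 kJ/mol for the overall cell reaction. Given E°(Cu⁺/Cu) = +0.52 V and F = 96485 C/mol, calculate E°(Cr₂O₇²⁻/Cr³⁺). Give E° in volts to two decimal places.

+1.33 V

E°cell = −ΔG°/(nF) = −(-468.9×10³)/((6)(96485)) = +0.810 V.
Since Cr₂O₇²⁻/Cr³⁺ is the cathode and Cu⁺/Cu the anode, E°cell = E°(Cr₂O₇²⁻/Cr³⁺) − E°(Cu⁺/Cu).
So E°(Cr₂O₇²⁻/Cr³⁺) = E°cell + E°(Cu⁺/Cu) = +0.810 + (+0.52) = +1.33 V.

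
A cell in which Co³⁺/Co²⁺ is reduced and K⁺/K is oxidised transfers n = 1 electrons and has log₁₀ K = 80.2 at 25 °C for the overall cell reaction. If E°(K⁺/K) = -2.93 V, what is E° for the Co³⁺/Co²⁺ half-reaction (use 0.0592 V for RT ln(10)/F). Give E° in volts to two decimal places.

E°cell = (0.0592/n)·log K = (0.0592/1)(80.2) = +4.748 V.
Since Co³⁺/Co²⁺ is the cathode and K⁺/K the anode, E°cell = E°(Co³⁺/Co²⁺) − E°(K⁺/K).
So E°(Co³⁺/Co²⁺) = E°cell + E°(K⁺/K) = +4.748 + (-2.93) = +1.82 V.

+1.82 V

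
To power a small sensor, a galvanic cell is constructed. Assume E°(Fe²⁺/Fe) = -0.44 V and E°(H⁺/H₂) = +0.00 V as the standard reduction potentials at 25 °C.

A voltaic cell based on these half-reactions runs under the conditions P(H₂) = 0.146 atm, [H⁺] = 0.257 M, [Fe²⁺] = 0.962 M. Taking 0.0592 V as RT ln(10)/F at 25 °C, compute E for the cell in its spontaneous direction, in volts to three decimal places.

H⁺/H₂ is the cathode (higher E°), Fe²⁺/Fe the anode: E°cell = +0.00 − (-0.44) = +0.44 V, n = 2.
Overall: 2 H⁺(aq) + Fe(s) → H₂(g) + Fe²⁺(aq)
Q = P(H₂)·[Fe²⁺] / ([H⁺]^2); log Q = 0.328.
E = E° − (0.0592/n) log Q = +0.44 − (0.0592/2)(0.328) = +0.430 V.

+0.430 V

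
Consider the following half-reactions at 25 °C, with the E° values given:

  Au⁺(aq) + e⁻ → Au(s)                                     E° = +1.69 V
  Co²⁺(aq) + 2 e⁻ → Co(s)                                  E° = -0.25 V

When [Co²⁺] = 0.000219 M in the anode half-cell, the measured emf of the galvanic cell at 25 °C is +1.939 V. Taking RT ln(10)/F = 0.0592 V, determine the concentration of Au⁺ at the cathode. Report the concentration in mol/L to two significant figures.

Au⁺/Au is the cathode, Co²⁺/Co the anode: E°cell = +1.94 V, n = 2.
Overall reaction: 2 Au⁺(aq) + Co(s) → 2 Au(s) + Co²⁺(aq); Q = [Co²⁺]^1/[Au⁺]^2.
From E = E° − (0.0592/n) log Q: log Q = (E° − E)·n/0.0592 = (+1.94 − (+1.939))·2/0.0592 = 0.0338.
So 2·log[Au⁺] = 1·log(0.000219) − log Q = -3.6596 − (0.0338) = -3.6934; log[Au⁺] = -3.6934 / 2 = -1.8467; [Au⁺] = 10^(-1.8467) ≈ 0.014 M.

0.014 M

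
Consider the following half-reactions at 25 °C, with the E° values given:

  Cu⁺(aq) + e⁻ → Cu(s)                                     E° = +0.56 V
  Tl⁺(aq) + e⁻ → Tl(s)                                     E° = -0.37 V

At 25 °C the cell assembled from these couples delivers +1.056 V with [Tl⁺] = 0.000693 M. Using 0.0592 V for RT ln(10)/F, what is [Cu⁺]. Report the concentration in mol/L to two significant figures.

0.093 M

Cu⁺/Cu is the cathode, Tl⁺/Tl the anode: E°cell = +0.93 V, n = 1.
Overall reaction: Cu⁺(aq) + Tl(s) → Cu(s) + Tl⁺(aq); Q = [Tl⁺]^1/[Cu⁺]^1.
From E = E° − (0.0592/n) log Q: log Q = (E° − E)·n/0.0592 = (+0.93 − (+1.056))·1/0.0592 = -2.1284.
So 1·log[Cu⁺] = 1·log(0.000693) − log Q = -3.1593 − (-2.1284) = -1.0309; [Cu⁺] = 10^(-1.0309) ≈ 0.093 M.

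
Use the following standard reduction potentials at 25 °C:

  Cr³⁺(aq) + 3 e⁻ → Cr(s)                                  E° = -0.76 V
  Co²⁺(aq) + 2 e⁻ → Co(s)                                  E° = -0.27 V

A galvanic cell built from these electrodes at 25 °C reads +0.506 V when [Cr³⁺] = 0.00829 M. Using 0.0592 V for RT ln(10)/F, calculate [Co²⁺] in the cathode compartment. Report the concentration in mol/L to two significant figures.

Co²⁺/Co is the cathode, Cr³⁺/Cr the anode: E°cell = +0.49 V, n = 6.
Overall reaction: 3 Co²⁺(aq) + 2 Cr(s) → 3 Co(s) + 2 Cr³⁺(aq); Q = [Cr³⁺]^2/[Co²⁺]^3.
From E = E° − (0.0592/n) log Q: log Q = (E° − E)·n/0.0592 = (+0.49 − (+0.506))·6/0.0592 = -1.6216.
So 3·log[Co²⁺] = 2·log(0.00829) − log Q = -4.1629 − (-1.6216) = -2.5413; log[Co²⁺] = -2.5413 / 3 = -0.8471; [Co²⁺] = 10^(-0.8471) ≈ 0.14 M.

0.14 M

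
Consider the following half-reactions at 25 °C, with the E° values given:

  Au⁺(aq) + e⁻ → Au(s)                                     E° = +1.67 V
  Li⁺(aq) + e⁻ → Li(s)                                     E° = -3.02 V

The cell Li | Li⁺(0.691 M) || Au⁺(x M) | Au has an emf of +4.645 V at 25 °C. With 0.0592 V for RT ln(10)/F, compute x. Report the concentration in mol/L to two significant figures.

Au⁺/Au is the cathode, Li⁺/Li the anode: E°cell = +4.69 V, n = 1.
Overall reaction: Au⁺(aq) + Li(s) → Au(s) + Li⁺(aq); Q = [Li⁺]^1/[Au⁺]^1.
From E = E° − (0.0592/n) log Q: log Q = (E° − E)·n/0.0592 = (+4.69 − (+4.645))·1/0.0592 = 0.7601.
So 1·log[Au⁺] = 1·log(0.691) − log Q = -0.1605 − (0.7601) = -0.9206; [Au⁺] = 10^(-0.9206) ≈ 0.12 M.

0.12 M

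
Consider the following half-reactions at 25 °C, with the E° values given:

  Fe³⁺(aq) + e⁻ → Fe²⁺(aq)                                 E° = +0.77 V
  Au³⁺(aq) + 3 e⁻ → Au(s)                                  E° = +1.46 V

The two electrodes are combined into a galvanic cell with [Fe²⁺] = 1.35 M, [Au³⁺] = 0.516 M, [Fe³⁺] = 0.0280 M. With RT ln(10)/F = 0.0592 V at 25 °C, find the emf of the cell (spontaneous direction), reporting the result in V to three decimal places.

+0.784 V

Au³⁺/Au is the cathode (higher E°), Fe³⁺/Fe²⁺ the anode: E°cell = +1.46 − (+0.77) = +0.69 V, n = 3.
Overall: Au³⁺(aq) + 3 Fe²⁺(aq) → Au(s) + 3 Fe³⁺(aq)
Q = [Fe³⁺]^3 / ([Au³⁺]·[Fe²⁺]^3); log Q = -4.762.
E = E° − (0.0592/n) log Q = +0.69 − (0.0592/3)(-4.762) = +0.784 V.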